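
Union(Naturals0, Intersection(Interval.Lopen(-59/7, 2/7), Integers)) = Union(Naturals0, Range(-8, 1, 1))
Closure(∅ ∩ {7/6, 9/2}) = ∅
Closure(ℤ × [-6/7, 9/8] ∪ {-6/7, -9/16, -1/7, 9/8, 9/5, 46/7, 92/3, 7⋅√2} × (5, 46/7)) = (ℤ × [-6/7, 9/8]) ∪ ({-6/7, -9/16, -1/7, 9/8, 9/5, 46/7, 92/3, 7⋅√2} × [5, 46/7])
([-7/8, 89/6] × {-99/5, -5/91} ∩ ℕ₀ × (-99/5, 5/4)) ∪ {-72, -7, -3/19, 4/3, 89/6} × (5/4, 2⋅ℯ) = ({0, 1, …, 14} × {-5/91}) ∪ ({-72, -7, -3/19, 4/3, 89/6} × (5/4, 2⋅ℯ))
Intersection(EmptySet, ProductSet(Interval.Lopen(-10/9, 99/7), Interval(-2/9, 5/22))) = EmptySet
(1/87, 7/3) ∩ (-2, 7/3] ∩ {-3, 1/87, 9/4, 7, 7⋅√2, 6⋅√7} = {9/4}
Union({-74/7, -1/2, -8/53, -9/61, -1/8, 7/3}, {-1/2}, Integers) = Union({-74/7, -1/2, -8/53, -9/61, -1/8, 7/3}, Integers)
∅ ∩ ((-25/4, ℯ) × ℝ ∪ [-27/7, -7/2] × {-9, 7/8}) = ∅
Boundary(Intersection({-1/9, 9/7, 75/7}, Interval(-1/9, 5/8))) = {-1/9}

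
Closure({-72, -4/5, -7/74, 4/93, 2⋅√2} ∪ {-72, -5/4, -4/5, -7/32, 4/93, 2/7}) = {-72, -5/4, -4/5, -7/32, -7/74, 4/93, 2/7, 2⋅√2}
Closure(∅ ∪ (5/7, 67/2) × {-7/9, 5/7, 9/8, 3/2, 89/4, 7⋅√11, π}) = [5/7, 67/2] × {-7/9, 5/7, 9/8, 3/2, 89/4, 7⋅√11, π}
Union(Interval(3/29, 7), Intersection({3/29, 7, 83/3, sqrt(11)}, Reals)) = Union({83/3}, Interval(3/29, 7))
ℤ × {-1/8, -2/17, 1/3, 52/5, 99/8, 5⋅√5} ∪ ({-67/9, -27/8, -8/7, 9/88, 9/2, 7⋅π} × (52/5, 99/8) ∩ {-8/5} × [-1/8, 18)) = ℤ × {-1/8, -2/17, 1/3, 52/5, 99/8, 5⋅√5}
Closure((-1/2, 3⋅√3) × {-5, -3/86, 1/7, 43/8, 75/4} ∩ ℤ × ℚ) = {0, 1, …, 5} × {-5, -3/86, 1/7, 43/8, 75/4}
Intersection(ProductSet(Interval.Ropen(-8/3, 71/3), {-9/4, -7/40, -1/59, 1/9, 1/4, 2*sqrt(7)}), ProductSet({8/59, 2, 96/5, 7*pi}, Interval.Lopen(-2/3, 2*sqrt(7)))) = ProductSet({8/59, 2, 96/5, 7*pi}, {-7/40, -1/59, 1/9, 1/4, 2*sqrt(7)})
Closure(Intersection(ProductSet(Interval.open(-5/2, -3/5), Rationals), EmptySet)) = EmptySet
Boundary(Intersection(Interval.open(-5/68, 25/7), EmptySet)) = EmptySet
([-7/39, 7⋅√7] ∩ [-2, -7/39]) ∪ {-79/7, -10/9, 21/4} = {-79/7, -10/9, -7/39, 21/4}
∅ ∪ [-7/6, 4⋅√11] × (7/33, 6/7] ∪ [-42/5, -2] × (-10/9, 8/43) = ([-42/5, -2] × (-10/9, 8/43)) ∪ ([-7/6, 4⋅√11] × (7/33, 6/7])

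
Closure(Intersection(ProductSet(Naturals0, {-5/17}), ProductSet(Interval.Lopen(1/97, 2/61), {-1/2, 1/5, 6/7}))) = EmptySet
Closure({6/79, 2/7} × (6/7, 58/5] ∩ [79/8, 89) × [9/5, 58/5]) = ∅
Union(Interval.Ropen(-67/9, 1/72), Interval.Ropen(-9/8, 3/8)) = Interval.Ropen(-67/9, 3/8)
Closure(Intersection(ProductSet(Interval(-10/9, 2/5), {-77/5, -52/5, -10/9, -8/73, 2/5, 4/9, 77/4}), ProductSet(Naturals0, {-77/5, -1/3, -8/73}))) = ProductSet(Range(0, 1, 1), {-77/5, -8/73})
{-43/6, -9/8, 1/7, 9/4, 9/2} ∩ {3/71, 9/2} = {9/2}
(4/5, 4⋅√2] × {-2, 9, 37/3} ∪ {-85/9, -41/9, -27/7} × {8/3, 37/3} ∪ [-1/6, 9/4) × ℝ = ([-1/6, 9/4) × ℝ) ∪ ({-85/9, -41/9, -27/7} × {8/3, 37/3}) ∪ ((4/5, 4⋅√2] × {-2, 9, 37/3})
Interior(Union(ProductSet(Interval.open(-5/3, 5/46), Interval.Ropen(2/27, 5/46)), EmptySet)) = ProductSet(Interval.open(-5/3, 5/46), Interval.open(2/27, 5/46))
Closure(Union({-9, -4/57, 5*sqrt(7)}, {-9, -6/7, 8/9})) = {-9, -6/7, -4/57, 8/9, 5*sqrt(7)}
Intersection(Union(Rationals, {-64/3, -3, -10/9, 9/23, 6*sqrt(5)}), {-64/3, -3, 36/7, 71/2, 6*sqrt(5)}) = {-64/3, -3, 36/7, 71/2, 6*sqrt(5)}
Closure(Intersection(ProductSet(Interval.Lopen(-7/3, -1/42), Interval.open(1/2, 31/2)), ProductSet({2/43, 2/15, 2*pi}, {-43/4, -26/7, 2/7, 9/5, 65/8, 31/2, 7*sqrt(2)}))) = EmptySet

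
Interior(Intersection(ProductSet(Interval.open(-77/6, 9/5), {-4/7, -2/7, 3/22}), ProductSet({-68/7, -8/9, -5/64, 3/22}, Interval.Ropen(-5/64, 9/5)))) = EmptySet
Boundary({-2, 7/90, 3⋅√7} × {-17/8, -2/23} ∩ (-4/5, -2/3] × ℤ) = ∅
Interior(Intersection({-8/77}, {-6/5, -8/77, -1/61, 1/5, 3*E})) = EmptySet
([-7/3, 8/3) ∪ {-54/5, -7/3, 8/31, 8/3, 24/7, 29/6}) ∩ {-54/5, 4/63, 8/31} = {-54/5, 4/63, 8/31}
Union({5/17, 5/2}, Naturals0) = Union({5/17, 5/2}, Naturals0)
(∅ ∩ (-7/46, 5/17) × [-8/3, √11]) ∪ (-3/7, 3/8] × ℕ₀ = (-3/7, 3/8] × ℕ₀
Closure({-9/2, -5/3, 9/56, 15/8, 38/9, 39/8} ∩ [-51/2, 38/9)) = {-9/2, -5/3, 9/56, 15/8}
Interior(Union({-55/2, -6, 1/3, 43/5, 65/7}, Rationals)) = EmptySet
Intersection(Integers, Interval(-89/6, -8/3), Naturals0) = EmptySet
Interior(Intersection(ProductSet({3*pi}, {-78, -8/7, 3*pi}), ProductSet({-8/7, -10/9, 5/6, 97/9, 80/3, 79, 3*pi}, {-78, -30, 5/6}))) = EmptySet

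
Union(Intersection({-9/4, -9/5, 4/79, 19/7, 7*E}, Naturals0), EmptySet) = EmptySet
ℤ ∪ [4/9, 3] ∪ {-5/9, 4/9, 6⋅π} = ℤ ∪ {-5/9, 6⋅π} ∪ [4/9, 3]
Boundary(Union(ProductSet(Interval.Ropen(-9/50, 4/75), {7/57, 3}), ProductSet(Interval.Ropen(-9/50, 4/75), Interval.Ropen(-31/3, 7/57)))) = Union(ProductSet({-9/50, 4/75}, Union({3}, Interval(-31/3, 7/57))), ProductSet(Interval(-9/50, 4/75), {-31/3, 7/57, 3}))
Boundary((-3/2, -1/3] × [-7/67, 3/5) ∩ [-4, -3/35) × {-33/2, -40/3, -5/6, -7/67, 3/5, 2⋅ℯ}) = [-3/2, -1/3] × {-7/67}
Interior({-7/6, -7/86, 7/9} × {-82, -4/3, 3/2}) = ∅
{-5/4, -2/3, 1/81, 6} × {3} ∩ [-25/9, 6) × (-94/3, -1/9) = ∅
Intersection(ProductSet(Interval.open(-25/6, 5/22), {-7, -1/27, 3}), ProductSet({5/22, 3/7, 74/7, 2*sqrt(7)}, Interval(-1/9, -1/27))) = EmptySet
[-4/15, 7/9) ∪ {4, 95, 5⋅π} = [-4/15, 7/9) ∪ {4, 95, 5⋅π}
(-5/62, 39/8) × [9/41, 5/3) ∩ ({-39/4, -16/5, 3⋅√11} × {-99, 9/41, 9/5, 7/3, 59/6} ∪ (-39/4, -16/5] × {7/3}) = ∅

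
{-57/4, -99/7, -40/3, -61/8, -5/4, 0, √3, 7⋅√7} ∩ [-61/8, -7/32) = {-61/8, -5/4}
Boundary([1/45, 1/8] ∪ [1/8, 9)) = {1/45, 9}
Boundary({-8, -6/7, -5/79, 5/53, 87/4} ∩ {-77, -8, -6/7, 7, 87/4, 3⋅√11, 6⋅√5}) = {-8, -6/7, 87/4}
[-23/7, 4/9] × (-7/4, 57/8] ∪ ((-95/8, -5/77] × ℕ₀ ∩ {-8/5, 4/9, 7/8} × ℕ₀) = ({-8/5} × ℕ₀) ∪ ([-23/7, 4/9] × (-7/4, 57/8])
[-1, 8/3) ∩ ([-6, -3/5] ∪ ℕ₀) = [-1, -3/5] ∪ {0, 1, 2}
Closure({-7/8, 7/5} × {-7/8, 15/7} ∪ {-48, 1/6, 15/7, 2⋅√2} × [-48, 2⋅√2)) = ({-7/8, 7/5} × {-7/8, 15/7}) ∪ ({-48, 1/6, 15/7, 2⋅√2} × [-48, 2⋅√2])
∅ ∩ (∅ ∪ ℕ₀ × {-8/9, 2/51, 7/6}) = ∅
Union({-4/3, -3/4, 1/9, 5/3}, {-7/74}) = {-4/3, -3/4, -7/74, 1/9, 5/3}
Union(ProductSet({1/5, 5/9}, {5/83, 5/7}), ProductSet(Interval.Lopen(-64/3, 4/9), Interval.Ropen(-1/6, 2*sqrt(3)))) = Union(ProductSet({1/5, 5/9}, {5/83, 5/7}), ProductSet(Interval.Lopen(-64/3, 4/9), Interval.Ropen(-1/6, 2*sqrt(3))))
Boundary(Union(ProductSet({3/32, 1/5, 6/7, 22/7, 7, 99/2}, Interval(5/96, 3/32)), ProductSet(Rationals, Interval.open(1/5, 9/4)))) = Union(ProductSet({3/32, 1/5, 6/7, 22/7, 7, 99/2}, Interval(5/96, 3/32)), ProductSet(Reals, Interval(1/5, 9/4)))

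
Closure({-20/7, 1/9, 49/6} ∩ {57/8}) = ∅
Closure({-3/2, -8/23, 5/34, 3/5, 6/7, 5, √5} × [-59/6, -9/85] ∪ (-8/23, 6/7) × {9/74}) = ([-8/23, 6/7] × {9/74}) ∪ ({-3/2, -8/23, 5/34, 3/5, 6/7, 5, √5} × [-59/6, -9/85])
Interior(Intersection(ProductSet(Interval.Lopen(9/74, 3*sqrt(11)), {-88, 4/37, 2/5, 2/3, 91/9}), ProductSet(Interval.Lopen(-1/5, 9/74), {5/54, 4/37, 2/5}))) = EmptySet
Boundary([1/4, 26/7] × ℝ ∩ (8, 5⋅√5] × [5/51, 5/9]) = ∅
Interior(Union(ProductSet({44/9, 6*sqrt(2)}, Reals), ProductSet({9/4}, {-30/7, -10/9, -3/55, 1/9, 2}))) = EmptySet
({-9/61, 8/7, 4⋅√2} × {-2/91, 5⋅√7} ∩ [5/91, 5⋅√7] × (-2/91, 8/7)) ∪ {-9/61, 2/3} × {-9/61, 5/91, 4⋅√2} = {-9/61, 2/3} × {-9/61, 5/91, 4⋅√2}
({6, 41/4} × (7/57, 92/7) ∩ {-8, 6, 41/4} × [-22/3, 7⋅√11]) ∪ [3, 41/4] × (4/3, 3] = ({6, 41/4} × (7/57, 92/7)) ∪ ([3, 41/4] × (4/3, 3])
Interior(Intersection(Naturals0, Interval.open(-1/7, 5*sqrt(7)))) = EmptySet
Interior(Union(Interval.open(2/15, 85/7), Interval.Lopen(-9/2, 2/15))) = Interval.open(-9/2, 85/7)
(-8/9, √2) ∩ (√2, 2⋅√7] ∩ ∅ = ∅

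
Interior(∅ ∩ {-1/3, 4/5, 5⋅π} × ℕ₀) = ∅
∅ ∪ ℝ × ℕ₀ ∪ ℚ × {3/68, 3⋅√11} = (ℝ × ℕ₀) ∪ (ℚ × {3/68, 3⋅√11})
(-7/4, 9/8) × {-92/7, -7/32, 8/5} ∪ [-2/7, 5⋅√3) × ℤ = ((-7/4, 9/8) × {-92/7, -7/32, 8/5}) ∪ ([-2/7, 5⋅√3) × ℤ)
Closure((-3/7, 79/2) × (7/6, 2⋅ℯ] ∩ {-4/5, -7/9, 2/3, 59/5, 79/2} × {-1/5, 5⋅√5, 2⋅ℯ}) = {2/3, 59/5} × {2⋅ℯ}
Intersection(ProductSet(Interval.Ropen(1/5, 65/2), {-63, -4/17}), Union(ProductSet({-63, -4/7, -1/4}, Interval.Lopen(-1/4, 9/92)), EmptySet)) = EmptySet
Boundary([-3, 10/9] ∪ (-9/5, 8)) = {-3, 8}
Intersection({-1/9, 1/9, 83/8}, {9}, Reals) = EmptySet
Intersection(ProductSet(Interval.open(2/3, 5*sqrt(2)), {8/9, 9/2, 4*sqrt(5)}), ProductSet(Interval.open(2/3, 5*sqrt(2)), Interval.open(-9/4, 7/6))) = ProductSet(Interval.open(2/3, 5*sqrt(2)), {8/9})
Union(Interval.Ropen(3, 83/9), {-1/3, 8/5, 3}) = Union({-1/3, 8/5}, Interval.Ropen(3, 83/9))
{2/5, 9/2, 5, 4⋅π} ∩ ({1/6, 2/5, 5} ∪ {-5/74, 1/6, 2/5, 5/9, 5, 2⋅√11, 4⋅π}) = {2/5, 5, 4⋅π}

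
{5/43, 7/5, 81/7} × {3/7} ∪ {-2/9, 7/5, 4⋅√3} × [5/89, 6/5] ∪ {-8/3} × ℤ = ({-8/3} × ℤ) ∪ ({5/43, 7/5, 81/7} × {3/7}) ∪ ({-2/9, 7/5, 4⋅√3} × [5/89, 6/5])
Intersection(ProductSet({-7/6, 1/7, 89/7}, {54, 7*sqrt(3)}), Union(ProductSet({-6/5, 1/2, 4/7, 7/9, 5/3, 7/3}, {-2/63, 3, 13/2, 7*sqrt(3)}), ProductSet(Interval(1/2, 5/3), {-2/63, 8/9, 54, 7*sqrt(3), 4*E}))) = EmptySet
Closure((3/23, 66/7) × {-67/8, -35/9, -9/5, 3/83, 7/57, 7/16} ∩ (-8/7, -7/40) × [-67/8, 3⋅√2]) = ∅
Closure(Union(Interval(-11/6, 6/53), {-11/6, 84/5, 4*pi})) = Union({84/5, 4*pi}, Interval(-11/6, 6/53))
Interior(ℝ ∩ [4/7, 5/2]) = (4/7, 5/2)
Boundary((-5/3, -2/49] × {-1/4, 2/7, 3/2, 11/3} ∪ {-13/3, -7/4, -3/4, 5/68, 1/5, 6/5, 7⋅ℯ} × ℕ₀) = ([-5/3, -2/49] × {-1/4, 2/7, 3/2, 11/3}) ∪ ({-13/3, -7/4, -3/4, 5/68, 1/5, 6/5, 7⋅ℯ} × ℕ₀)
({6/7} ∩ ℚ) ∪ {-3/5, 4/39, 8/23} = {-3/5, 4/39, 8/23, 6/7}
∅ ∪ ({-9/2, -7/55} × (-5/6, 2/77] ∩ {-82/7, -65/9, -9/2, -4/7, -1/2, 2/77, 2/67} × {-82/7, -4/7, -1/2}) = {-9/2} × {-4/7, -1/2}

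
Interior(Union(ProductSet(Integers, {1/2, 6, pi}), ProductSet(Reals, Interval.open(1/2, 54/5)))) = ProductSet(Reals, Interval.open(1/2, 54/5))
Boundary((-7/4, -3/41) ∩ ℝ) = {-7/4, -3/41}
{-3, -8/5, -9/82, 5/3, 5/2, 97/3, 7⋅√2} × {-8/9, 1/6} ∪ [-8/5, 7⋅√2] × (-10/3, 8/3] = ([-8/5, 7⋅√2] × (-10/3, 8/3]) ∪ ({-3, -8/5, -9/82, 5/3, 5/2, 97/3, 7⋅√2} × {-8/9, 1/6})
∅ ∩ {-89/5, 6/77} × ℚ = ∅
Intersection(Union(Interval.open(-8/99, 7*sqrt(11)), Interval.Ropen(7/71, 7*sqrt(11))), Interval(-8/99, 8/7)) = Interval.Lopen(-8/99, 8/7)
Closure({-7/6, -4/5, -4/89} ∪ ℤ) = ℤ ∪ {-7/6, -4/5, -4/89}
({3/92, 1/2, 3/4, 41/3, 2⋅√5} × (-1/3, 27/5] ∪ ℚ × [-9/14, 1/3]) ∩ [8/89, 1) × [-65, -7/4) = ∅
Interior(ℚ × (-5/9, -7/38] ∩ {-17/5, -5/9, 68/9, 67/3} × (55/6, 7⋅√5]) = ∅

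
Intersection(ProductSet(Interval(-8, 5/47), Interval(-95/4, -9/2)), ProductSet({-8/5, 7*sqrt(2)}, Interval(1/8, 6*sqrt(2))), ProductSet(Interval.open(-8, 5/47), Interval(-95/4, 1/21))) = EmptySet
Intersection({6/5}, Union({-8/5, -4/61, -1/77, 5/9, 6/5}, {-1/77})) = {6/5}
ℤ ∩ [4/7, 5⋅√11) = {1, 2, …, 16}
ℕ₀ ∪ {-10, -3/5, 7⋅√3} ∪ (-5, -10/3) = {-10, -3/5, 7⋅√3} ∪ (-5, -10/3) ∪ ℕ₀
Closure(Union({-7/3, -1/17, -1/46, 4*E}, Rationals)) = Reals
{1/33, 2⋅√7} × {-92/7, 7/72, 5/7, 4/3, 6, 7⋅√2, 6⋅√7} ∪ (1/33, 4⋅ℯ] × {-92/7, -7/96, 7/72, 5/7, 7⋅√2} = ((1/33, 4⋅ℯ] × {-92/7, -7/96, 7/72, 5/7, 7⋅√2}) ∪ ({1/33, 2⋅√7} × {-92/7, 7/72, 5/7, 4/3, 6, 7⋅√2, 6⋅√7})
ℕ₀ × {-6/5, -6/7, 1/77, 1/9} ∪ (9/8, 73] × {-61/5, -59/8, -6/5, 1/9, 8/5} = (ℕ₀ × {-6/5, -6/7, 1/77, 1/9}) ∪ ((9/8, 73] × {-61/5, -59/8, -6/5, 1/9, 8/5})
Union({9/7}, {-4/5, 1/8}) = {-4/5, 1/8, 9/7}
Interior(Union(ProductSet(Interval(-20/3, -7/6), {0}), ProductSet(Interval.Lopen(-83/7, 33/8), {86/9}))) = EmptySet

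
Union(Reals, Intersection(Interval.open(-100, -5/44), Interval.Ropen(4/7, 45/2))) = Reals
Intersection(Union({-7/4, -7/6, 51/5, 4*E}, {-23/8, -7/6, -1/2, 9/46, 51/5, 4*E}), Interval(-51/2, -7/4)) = {-23/8, -7/4}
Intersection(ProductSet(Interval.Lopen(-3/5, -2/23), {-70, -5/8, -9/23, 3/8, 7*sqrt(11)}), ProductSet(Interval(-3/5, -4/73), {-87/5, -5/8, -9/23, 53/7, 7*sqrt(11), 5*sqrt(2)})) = ProductSet(Interval.Lopen(-3/5, -2/23), {-5/8, -9/23, 7*sqrt(11)})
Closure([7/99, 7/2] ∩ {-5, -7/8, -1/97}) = ∅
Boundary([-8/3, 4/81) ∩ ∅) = ∅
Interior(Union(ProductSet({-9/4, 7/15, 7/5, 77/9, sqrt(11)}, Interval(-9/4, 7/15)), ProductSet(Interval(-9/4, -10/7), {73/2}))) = EmptySet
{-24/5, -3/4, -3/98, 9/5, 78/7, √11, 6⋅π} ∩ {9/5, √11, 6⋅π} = {9/5, √11, 6⋅π}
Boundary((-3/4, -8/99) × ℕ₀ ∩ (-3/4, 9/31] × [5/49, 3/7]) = ∅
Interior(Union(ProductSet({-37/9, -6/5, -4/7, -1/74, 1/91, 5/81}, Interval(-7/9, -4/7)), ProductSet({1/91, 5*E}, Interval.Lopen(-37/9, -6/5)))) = EmptySet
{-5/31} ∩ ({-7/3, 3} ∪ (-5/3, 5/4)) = {-5/31}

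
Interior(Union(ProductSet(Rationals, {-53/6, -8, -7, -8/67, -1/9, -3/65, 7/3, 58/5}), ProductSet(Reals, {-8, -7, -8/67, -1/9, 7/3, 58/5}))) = EmptySet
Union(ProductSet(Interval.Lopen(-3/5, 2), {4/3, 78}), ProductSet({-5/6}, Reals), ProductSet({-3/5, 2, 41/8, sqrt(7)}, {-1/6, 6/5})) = Union(ProductSet({-5/6}, Reals), ProductSet({-3/5, 2, 41/8, sqrt(7)}, {-1/6, 6/5}), ProductSet(Interval.Lopen(-3/5, 2), {4/3, 78}))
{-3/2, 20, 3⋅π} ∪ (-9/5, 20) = (-9/5, 20]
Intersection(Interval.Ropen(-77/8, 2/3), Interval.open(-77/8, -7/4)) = Interval.open(-77/8, -7/4)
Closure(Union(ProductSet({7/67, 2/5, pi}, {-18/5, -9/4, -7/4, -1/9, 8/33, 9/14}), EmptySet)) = ProductSet({7/67, 2/5, pi}, {-18/5, -9/4, -7/4, -1/9, 8/33, 9/14})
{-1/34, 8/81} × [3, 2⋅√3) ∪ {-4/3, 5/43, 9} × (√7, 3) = ({-4/3, 5/43, 9} × (√7, 3)) ∪ ({-1/34, 8/81} × [3, 2⋅√3))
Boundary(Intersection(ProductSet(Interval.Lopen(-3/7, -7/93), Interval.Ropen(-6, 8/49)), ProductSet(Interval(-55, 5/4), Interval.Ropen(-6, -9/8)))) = Union(ProductSet({-3/7, -7/93}, Interval(-6, -9/8)), ProductSet(Interval(-3/7, -7/93), {-6, -9/8}))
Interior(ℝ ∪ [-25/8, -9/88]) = (-∞, ∞)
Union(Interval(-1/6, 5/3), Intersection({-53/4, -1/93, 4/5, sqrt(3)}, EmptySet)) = Interval(-1/6, 5/3)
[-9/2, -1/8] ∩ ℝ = [-9/2, -1/8]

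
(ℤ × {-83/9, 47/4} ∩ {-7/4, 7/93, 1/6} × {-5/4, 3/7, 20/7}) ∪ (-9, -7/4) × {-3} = (-9, -7/4) × {-3}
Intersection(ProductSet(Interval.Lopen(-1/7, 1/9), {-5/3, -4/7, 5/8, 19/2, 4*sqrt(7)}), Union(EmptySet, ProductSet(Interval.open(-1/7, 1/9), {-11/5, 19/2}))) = ProductSet(Interval.open(-1/7, 1/9), {19/2})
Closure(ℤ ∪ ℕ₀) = ℤ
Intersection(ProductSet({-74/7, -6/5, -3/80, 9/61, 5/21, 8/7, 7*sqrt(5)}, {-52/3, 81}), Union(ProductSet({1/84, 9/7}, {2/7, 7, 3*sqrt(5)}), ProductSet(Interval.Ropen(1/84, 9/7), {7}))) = EmptySet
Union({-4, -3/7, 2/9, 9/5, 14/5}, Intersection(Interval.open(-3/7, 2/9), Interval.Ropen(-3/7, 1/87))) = Union({-4, 2/9, 9/5, 14/5}, Interval.Ropen(-3/7, 1/87))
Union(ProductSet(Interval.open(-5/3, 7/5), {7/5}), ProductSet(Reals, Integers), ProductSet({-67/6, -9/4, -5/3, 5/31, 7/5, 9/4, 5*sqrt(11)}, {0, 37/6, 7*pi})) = Union(ProductSet({-67/6, -9/4, -5/3, 5/31, 7/5, 9/4, 5*sqrt(11)}, {0, 37/6, 7*pi}), ProductSet(Interval.open(-5/3, 7/5), {7/5}), ProductSet(Reals, Integers))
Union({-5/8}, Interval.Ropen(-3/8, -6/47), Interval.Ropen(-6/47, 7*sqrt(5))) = Union({-5/8}, Interval.Ropen(-3/8, 7*sqrt(5)))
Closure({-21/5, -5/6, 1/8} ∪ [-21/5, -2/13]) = [-21/5, -2/13] ∪ {1/8}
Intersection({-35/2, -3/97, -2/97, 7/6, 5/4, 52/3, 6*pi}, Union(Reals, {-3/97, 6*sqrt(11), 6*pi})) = {-35/2, -3/97, -2/97, 7/6, 5/4, 52/3, 6*pi}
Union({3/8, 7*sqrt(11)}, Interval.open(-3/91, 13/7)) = Union({7*sqrt(11)}, Interval.open(-3/91, 13/7))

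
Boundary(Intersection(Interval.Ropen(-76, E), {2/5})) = {2/5}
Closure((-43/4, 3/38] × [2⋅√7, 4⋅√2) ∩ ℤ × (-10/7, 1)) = ∅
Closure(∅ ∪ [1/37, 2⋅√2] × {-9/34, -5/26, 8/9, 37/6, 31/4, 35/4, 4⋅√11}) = [1/37, 2⋅√2] × {-9/34, -5/26, 8/9, 37/6, 31/4, 35/4, 4⋅√11}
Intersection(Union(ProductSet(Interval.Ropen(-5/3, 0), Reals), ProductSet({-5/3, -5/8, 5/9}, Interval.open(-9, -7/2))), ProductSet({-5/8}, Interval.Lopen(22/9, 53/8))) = ProductSet({-5/8}, Interval.Lopen(22/9, 53/8))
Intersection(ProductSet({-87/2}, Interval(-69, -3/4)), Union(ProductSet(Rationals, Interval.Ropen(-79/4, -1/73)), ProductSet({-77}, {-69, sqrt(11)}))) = ProductSet({-87/2}, Interval(-79/4, -3/4))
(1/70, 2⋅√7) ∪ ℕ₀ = ℕ₀ ∪ (1/70, 2⋅√7)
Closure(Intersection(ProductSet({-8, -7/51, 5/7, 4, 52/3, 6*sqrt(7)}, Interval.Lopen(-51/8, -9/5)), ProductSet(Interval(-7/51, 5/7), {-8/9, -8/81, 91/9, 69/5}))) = EmptySet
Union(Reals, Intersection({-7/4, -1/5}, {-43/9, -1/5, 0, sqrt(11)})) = Reals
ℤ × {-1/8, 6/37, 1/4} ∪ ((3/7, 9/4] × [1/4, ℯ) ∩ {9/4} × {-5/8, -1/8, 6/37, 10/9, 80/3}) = ({9/4} × {10/9}) ∪ (ℤ × {-1/8, 6/37, 1/4})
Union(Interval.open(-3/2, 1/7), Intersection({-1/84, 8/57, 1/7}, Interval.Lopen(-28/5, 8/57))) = Interval.open(-3/2, 1/7)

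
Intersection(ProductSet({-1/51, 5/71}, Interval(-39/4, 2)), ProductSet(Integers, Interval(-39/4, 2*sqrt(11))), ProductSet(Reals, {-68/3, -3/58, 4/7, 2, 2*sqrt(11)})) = EmptySet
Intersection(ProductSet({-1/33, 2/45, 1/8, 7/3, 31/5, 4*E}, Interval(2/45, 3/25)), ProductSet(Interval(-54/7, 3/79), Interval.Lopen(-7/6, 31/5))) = ProductSet({-1/33}, Interval(2/45, 3/25))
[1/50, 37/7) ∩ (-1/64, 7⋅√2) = [1/50, 37/7)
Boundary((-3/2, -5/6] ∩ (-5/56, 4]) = ∅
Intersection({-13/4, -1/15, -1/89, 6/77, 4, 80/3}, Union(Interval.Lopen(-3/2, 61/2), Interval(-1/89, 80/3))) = {-1/15, -1/89, 6/77, 4, 80/3}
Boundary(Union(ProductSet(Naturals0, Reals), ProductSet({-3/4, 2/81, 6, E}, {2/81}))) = Union(ProductSet({-3/4, 2/81, 6, E}, {2/81}), ProductSet(Naturals0, Reals))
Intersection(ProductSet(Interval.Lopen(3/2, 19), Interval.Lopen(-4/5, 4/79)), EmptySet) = EmptySet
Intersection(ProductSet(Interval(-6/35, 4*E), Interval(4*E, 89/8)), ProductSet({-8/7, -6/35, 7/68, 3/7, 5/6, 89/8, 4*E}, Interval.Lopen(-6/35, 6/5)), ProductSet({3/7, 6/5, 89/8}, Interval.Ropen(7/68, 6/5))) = EmptySet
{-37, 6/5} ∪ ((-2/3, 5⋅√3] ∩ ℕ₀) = {-37, 6/5} ∪ {0, 1, …, 8}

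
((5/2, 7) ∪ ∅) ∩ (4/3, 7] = (5/2, 7)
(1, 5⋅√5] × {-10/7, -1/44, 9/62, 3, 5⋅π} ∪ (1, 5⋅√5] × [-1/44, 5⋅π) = (1, 5⋅√5] × ({-10/7} ∪ [-1/44, 5⋅π])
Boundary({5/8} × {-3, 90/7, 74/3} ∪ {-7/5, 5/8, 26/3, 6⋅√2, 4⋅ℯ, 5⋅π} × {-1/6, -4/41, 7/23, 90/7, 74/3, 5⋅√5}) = ({5/8} × {-3, 90/7, 74/3}) ∪ ({-7/5, 5/8, 26/3, 6⋅√2, 4⋅ℯ, 5⋅π} × {-1/6, -4/41, 7/23, 90/7, 74/3, 5⋅√5})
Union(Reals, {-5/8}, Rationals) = Reals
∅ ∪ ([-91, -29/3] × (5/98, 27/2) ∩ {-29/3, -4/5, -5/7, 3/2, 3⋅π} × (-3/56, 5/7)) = {-29/3} × (5/98, 5/7)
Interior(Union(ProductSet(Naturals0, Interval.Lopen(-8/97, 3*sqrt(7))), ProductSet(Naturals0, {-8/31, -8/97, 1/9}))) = EmptySet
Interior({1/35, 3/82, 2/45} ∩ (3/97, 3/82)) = ∅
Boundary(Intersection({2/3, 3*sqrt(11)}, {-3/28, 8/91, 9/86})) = EmptySet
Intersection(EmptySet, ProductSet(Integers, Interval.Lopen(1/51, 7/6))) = EmptySet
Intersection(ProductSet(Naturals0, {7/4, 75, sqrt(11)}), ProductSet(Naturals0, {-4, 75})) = ProductSet(Naturals0, {75})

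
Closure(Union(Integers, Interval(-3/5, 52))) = Union(Integers, Interval(-3/5, 52))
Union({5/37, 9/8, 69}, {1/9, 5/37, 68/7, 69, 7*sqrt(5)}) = {1/9, 5/37, 9/8, 68/7, 69, 7*sqrt(5)}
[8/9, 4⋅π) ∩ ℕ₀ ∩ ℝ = {1, 2, …, 12}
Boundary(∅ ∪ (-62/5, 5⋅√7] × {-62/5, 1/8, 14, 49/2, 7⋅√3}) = [-62/5, 5⋅√7] × {-62/5, 1/8, 14, 49/2, 7⋅√3}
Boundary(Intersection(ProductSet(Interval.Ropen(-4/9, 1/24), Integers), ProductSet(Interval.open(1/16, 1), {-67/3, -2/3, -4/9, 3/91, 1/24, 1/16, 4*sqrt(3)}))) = EmptySet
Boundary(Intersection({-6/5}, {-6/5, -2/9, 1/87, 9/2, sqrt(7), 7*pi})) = {-6/5}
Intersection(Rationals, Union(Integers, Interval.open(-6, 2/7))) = Union(Integers, Intersection(Interval.Ropen(-6, 2/7), Rationals))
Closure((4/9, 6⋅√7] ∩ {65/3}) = ∅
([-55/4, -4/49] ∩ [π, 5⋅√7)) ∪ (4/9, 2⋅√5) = (4/9, 2⋅√5)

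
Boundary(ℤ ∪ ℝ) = ∅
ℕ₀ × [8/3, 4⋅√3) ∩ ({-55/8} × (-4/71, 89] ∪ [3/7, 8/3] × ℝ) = {1, 2} × [8/3, 4⋅√3)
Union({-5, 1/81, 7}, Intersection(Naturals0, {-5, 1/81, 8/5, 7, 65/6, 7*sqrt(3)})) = {-5, 1/81, 7}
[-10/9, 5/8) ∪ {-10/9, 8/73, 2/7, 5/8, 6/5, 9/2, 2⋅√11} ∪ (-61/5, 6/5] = (-61/5, 6/5] ∪ {9/2, 2⋅√11}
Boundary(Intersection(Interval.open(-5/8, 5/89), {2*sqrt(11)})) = EmptySet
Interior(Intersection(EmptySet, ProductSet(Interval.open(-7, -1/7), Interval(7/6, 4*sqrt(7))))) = EmptySet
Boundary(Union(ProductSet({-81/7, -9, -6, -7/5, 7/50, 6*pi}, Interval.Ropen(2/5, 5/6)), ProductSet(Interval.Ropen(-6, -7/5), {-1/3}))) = Union(ProductSet({-81/7, -9, -6, -7/5, 7/50, 6*pi}, Interval(2/5, 5/6)), ProductSet(Interval(-6, -7/5), {-1/3}))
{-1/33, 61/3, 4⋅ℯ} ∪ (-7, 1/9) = (-7, 1/9) ∪ {61/3, 4⋅ℯ}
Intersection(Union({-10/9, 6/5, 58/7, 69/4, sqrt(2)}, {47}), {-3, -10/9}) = {-10/9}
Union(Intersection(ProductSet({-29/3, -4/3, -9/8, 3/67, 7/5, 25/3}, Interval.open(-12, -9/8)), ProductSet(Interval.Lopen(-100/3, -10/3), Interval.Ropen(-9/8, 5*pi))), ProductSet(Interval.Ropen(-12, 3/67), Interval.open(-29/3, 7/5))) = ProductSet(Interval.Ropen(-12, 3/67), Interval.open(-29/3, 7/5))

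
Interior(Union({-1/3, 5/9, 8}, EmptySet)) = EmptySet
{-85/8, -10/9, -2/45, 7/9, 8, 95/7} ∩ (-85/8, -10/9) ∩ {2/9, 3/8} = ∅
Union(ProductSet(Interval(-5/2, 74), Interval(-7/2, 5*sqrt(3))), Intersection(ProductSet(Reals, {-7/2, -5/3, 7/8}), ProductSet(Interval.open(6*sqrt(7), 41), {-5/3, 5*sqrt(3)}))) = ProductSet(Interval(-5/2, 74), Interval(-7/2, 5*sqrt(3)))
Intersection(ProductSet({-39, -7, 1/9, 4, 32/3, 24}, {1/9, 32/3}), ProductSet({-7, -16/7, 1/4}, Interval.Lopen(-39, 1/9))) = ProductSet({-7}, {1/9})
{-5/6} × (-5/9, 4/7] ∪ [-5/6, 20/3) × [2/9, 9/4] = ({-5/6} × (-5/9, 4/7]) ∪ ([-5/6, 20/3) × [2/9, 9/4])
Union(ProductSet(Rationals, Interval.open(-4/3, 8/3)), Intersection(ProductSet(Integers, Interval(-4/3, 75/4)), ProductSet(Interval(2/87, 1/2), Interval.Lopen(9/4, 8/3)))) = ProductSet(Rationals, Interval.open(-4/3, 8/3))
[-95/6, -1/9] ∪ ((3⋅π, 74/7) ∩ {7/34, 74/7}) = [-95/6, -1/9]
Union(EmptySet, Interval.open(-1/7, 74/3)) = Interval.open(-1/7, 74/3)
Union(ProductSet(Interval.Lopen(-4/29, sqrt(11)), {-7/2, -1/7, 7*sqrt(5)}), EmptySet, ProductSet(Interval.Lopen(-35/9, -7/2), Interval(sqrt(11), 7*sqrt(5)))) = Union(ProductSet(Interval.Lopen(-35/9, -7/2), Interval(sqrt(11), 7*sqrt(5))), ProductSet(Interval.Lopen(-4/29, sqrt(11)), {-7/2, -1/7, 7*sqrt(5)}))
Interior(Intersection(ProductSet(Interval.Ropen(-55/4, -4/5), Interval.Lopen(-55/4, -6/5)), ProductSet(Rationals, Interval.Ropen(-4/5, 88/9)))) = EmptySet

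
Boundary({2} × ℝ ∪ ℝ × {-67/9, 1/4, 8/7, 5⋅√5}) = ({2} × ℝ) ∪ (ℝ × {-67/9, 1/4, 8/7, 5⋅√5})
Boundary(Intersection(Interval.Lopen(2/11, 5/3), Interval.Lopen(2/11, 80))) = {2/11, 5/3}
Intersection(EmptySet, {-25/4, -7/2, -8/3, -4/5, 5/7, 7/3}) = EmptySet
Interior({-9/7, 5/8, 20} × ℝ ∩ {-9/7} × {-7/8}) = ∅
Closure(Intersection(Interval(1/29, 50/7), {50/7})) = {50/7}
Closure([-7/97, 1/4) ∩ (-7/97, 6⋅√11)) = [-7/97, 1/4]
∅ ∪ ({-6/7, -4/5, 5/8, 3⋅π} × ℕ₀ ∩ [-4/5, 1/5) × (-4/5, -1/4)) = ∅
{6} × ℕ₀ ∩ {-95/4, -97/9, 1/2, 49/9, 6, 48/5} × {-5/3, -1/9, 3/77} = ∅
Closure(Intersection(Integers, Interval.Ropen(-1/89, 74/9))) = Range(0, 9, 1)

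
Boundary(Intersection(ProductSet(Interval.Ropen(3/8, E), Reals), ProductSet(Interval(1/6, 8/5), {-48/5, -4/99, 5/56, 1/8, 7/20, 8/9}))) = ProductSet(Interval(3/8, 8/5), {-48/5, -4/99, 5/56, 1/8, 7/20, 8/9})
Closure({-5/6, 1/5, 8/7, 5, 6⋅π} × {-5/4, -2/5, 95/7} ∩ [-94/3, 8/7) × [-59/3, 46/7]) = {-5/6, 1/5} × {-5/4, -2/5}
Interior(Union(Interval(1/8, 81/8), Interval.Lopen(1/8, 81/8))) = Interval.open(1/8, 81/8)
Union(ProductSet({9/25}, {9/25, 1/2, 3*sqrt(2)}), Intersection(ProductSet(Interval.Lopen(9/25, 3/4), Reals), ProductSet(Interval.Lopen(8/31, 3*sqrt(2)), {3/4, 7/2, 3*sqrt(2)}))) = Union(ProductSet({9/25}, {9/25, 1/2, 3*sqrt(2)}), ProductSet(Interval.Lopen(9/25, 3/4), {3/4, 7/2, 3*sqrt(2)}))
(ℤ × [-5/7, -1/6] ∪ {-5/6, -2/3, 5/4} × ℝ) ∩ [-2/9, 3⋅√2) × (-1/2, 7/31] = ({5/4} × (-1/2, 7/31]) ∪ ({0, 1, …, 4} × (-1/2, -1/6])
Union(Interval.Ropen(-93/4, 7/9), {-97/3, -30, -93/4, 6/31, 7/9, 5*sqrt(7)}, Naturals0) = Union({-97/3, -30, 5*sqrt(7)}, Interval(-93/4, 7/9), Naturals0)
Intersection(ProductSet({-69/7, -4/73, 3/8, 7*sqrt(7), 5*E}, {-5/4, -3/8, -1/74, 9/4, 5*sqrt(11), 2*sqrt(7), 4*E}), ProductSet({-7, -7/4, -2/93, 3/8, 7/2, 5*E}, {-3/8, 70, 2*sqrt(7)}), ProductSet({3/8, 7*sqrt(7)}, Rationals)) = ProductSet({3/8}, {-3/8})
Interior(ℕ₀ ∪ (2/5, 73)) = (ℕ₀ \ ({2/5} ∪ (ℕ₀ \ (2/5, 73)))) ∪ ({1, 2, …, 73} \ ℕ₀ \ (2/5, 73)) ∪ ((2/5, 73] \ ℕ₀ \ (2/5, 73)) ∪ ({1, 2, …, 73} \ ({2/5} ∪ (ℕ₀ \ (2/5, 73))))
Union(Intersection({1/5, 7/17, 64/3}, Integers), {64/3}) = {64/3}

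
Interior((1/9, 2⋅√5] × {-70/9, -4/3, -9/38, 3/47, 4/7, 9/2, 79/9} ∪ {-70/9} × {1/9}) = ∅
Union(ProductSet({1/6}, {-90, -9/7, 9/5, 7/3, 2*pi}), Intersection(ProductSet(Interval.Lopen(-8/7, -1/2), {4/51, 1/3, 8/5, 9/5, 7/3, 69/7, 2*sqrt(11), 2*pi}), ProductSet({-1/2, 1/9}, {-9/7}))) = ProductSet({1/6}, {-90, -9/7, 9/5, 7/3, 2*pi})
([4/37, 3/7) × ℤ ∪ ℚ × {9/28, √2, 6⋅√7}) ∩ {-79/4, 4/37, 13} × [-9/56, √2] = ({4/37} × {0, 1}) ∪ ({-79/4, 4/37, 13} × {9/28, √2})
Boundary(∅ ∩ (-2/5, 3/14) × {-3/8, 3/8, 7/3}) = ∅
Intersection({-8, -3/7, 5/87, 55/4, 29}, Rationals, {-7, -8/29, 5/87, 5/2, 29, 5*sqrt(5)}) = {5/87, 29}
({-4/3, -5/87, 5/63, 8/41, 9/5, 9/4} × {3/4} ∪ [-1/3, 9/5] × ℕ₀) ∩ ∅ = ∅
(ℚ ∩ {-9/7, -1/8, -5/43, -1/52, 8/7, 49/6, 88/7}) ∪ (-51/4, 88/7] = (-51/4, 88/7]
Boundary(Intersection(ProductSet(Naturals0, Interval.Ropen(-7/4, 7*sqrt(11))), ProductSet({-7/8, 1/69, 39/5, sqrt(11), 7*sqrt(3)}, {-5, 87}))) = EmptySet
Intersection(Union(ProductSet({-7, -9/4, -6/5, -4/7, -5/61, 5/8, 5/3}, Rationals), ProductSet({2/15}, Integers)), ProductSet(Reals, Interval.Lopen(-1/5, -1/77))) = ProductSet({-7, -9/4, -6/5, -4/7, -5/61, 5/8, 5/3}, Intersection(Interval.Lopen(-1/5, -1/77), Rationals))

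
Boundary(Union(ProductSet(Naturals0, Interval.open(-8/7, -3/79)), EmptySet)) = ProductSet(Naturals0, Interval(-8/7, -3/79))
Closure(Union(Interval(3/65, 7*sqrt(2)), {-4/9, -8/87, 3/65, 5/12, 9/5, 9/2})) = Union({-4/9, -8/87}, Interval(3/65, 7*sqrt(2)))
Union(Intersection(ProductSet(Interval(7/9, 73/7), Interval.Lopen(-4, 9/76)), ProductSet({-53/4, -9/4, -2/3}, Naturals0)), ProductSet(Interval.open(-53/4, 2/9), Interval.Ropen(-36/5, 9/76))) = ProductSet(Interval.open(-53/4, 2/9), Interval.Ropen(-36/5, 9/76))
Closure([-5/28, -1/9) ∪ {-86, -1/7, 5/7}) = {-86, 5/7} ∪ [-5/28, -1/9]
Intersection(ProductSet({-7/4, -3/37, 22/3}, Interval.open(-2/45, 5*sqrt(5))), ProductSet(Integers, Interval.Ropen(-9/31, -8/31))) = EmptySet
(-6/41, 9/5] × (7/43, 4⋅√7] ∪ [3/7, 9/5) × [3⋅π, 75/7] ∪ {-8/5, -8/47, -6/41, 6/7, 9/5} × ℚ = ({-8/5, -8/47, -6/41, 6/7, 9/5} × ℚ) ∪ ([3/7, 9/5) × [3⋅π, 75/7]) ∪ ((-6/41, 9/5] × (7/43, 4⋅√7])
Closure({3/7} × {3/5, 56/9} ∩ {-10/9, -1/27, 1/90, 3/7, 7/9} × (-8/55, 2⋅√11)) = {3/7} × {3/5, 56/9}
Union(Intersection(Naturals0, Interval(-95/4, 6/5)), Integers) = Integers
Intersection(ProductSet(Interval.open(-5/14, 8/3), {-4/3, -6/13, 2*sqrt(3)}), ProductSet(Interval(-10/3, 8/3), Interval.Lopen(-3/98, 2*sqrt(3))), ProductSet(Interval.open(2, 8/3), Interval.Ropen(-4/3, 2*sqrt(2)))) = EmptySet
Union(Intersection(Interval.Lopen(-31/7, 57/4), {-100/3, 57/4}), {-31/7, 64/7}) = {-31/7, 64/7, 57/4}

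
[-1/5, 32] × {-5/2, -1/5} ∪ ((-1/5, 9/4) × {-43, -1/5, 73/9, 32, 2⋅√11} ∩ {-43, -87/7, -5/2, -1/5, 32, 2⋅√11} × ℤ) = [-1/5, 32] × {-5/2, -1/5}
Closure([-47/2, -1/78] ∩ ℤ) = {-23, -22, …, -1}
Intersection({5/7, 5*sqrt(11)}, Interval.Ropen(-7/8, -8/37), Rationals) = EmptySet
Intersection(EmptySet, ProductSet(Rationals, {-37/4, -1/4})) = EmptySet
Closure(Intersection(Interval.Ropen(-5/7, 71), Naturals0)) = Range(0, 71, 1)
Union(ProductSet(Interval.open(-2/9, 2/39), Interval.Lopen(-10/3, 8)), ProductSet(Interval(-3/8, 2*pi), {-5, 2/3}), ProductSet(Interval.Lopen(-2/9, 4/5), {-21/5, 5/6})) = Union(ProductSet(Interval(-3/8, 2*pi), {-5, 2/3}), ProductSet(Interval.open(-2/9, 2/39), Interval.Lopen(-10/3, 8)), ProductSet(Interval.Lopen(-2/9, 4/5), {-21/5, 5/6}))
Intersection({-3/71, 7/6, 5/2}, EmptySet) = EmptySet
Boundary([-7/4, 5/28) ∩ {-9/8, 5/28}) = {-9/8}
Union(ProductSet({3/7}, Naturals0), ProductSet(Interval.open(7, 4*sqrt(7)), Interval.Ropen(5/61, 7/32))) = Union(ProductSet({3/7}, Naturals0), ProductSet(Interval.open(7, 4*sqrt(7)), Interval.Ropen(5/61, 7/32)))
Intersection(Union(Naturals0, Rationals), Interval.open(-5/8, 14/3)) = Intersection(Interval.open(-5/8, 14/3), Rationals)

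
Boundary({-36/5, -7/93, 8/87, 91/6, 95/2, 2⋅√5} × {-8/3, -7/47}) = {-36/5, -7/93, 8/87, 91/6, 95/2, 2⋅√5} × {-8/3, -7/47}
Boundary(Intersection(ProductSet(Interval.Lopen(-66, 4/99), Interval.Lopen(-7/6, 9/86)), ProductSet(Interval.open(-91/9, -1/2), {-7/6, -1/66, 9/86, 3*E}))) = ProductSet(Interval(-91/9, -1/2), {-1/66, 9/86})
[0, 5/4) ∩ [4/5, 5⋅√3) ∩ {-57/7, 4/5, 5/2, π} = {4/5}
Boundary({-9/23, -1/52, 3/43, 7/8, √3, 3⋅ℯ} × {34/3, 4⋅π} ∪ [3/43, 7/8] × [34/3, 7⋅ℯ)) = ({3/43, 7/8} × [34/3, 7⋅ℯ]) ∪ ([3/43, 7/8] × {34/3, 7⋅ℯ}) ∪ ({-9/23, -1/52, 3/43, 7/8, √3, 3⋅ℯ} × {34/3, 4⋅π})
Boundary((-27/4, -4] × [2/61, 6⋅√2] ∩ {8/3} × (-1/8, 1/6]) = ∅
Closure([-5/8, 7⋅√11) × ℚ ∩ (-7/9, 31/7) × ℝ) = [-5/8, 31/7] × ℝ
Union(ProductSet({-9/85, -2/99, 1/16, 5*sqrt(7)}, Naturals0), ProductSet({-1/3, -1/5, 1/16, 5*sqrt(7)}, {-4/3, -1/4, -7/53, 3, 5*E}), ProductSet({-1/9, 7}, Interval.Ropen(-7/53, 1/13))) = Union(ProductSet({-1/9, 7}, Interval.Ropen(-7/53, 1/13)), ProductSet({-1/3, -1/5, 1/16, 5*sqrt(7)}, {-4/3, -1/4, -7/53, 3, 5*E}), ProductSet({-9/85, -2/99, 1/16, 5*sqrt(7)}, Naturals0))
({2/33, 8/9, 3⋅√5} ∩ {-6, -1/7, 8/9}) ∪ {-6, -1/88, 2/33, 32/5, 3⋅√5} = {-6, -1/88, 2/33, 8/9, 32/5, 3⋅√5}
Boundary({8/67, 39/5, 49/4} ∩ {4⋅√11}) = ∅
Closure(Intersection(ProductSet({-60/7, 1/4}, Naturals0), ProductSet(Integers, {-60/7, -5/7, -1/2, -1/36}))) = EmptySet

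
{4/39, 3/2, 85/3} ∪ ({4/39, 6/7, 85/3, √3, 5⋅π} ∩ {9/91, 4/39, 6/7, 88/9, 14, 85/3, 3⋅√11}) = {4/39, 6/7, 3/2, 85/3}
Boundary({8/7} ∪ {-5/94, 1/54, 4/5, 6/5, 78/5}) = {-5/94, 1/54, 4/5, 8/7, 6/5, 78/5}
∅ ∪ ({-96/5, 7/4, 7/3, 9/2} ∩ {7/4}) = {7/4}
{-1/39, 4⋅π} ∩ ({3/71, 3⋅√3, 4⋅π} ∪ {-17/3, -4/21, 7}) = {4⋅π}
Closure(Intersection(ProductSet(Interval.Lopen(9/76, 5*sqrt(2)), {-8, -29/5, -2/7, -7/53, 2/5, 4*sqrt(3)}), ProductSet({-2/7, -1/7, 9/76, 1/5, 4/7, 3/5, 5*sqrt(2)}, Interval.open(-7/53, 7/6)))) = ProductSet({1/5, 4/7, 3/5, 5*sqrt(2)}, {2/5})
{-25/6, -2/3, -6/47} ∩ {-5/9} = ∅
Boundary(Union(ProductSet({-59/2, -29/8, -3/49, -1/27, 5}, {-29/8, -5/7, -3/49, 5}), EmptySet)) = ProductSet({-59/2, -29/8, -3/49, -1/27, 5}, {-29/8, -5/7, -3/49, 5})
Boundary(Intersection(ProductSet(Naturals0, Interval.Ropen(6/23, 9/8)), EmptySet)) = EmptySet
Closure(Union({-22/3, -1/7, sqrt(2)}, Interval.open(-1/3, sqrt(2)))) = Union({-22/3}, Interval(-1/3, sqrt(2)))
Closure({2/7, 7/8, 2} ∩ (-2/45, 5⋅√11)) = {2/7, 7/8, 2}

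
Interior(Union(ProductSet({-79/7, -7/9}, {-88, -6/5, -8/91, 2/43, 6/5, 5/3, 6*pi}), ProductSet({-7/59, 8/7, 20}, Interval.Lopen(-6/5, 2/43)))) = EmptySet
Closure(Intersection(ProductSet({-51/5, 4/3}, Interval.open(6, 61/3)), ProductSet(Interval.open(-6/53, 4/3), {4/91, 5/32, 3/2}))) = EmptySet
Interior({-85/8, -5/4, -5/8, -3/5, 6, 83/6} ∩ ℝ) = ∅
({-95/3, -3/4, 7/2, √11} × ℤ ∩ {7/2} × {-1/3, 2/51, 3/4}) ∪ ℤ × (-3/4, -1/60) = ℤ × (-3/4, -1/60)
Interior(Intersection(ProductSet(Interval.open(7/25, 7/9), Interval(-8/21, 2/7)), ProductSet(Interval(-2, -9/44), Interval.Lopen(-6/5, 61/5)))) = EmptySet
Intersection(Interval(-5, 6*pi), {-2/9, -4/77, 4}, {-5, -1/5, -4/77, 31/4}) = {-4/77}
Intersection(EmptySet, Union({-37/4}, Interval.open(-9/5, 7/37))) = EmptySet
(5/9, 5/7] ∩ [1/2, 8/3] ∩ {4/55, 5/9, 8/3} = ∅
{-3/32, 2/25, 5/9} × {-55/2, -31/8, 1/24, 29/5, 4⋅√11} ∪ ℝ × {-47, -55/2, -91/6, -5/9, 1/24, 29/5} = (ℝ × {-47, -55/2, -91/6, -5/9, 1/24, 29/5}) ∪ ({-3/32, 2/25, 5/9} × {-55/2, -31/8, 1/24, 29/5, 4⋅√11})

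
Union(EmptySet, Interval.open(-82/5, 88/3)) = Interval.open(-82/5, 88/3)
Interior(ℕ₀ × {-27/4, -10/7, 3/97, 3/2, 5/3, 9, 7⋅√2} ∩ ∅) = ∅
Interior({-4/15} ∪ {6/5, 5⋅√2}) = ∅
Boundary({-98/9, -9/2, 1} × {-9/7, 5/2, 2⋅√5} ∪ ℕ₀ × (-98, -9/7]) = (ℕ₀ × [-98, -9/7]) ∪ ({-98/9, -9/2, 1} × {-9/7, 5/2, 2⋅√5})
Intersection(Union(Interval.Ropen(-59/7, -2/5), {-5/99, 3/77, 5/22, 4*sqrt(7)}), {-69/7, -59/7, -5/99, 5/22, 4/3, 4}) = {-59/7, -5/99, 5/22}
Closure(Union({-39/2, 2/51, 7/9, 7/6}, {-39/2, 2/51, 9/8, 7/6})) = {-39/2, 2/51, 7/9, 9/8, 7/6}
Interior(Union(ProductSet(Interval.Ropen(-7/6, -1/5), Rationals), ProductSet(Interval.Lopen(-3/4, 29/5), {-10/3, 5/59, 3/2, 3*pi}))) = EmptySet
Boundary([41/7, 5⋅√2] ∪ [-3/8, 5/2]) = {-3/8, 5/2, 41/7, 5⋅√2}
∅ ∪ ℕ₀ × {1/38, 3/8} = ℕ₀ × {1/38, 3/8}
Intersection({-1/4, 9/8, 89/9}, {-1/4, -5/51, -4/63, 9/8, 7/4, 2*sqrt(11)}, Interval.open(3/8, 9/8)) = EmptySet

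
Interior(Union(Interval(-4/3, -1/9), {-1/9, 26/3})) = Interval.open(-4/3, -1/9)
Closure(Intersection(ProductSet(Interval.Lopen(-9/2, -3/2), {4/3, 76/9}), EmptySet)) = EmptySet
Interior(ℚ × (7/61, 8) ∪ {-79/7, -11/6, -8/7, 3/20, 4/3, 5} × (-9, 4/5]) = ∅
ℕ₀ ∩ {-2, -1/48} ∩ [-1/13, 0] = ∅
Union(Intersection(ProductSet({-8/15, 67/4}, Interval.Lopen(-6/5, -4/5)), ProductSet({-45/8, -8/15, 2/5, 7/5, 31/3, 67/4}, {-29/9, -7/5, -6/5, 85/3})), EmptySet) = EmptySet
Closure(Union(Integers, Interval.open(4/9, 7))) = Union(Integers, Interval(4/9, 7))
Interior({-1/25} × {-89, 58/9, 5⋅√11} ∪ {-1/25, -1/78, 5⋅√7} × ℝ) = ∅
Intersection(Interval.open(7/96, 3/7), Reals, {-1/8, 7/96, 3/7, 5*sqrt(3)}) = EmptySet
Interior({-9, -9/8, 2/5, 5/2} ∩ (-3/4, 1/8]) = ∅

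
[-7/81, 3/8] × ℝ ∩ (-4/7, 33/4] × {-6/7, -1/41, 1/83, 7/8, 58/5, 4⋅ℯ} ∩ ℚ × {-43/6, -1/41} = (ℚ ∩ [-7/81, 3/8]) × {-1/41}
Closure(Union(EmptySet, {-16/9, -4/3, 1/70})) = {-16/9, -4/3, 1/70}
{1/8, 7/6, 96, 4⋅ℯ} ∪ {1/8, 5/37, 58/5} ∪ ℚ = ℚ ∪ {4⋅ℯ}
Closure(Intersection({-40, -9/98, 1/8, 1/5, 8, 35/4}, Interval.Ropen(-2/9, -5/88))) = {-9/98}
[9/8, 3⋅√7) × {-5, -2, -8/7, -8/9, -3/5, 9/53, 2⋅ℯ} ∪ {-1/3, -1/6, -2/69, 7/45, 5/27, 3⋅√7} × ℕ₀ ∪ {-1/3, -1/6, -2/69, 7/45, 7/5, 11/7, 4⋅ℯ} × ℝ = ({-1/3, -1/6, -2/69, 7/45, 7/5, 11/7, 4⋅ℯ} × ℝ) ∪ ({-1/3, -1/6, -2/69, 7/45, 5/27, 3⋅√7} × ℕ₀) ∪ ([9/8, 3⋅√7) × {-5, -2, -8/7, -8/9, -3/5, 9/53, 2⋅ℯ})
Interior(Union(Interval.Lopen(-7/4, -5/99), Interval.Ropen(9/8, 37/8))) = Union(Interval.open(-7/4, -5/99), Interval.open(9/8, 37/8))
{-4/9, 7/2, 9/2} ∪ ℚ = ℚ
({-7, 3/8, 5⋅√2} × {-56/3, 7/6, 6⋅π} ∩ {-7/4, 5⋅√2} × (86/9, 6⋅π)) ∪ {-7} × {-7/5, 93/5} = {-7} × {-7/5, 93/5}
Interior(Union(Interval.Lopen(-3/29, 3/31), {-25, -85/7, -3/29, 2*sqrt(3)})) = Interval.open(-3/29, 3/31)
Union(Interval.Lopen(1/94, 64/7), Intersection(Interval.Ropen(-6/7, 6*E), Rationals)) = Union(Intersection(Interval.Ropen(-6/7, 6*E), Rationals), Interval(1/94, 64/7))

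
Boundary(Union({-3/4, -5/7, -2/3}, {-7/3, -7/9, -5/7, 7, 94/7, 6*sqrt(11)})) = {-7/3, -7/9, -3/4, -5/7, -2/3, 7, 94/7, 6*sqrt(11)}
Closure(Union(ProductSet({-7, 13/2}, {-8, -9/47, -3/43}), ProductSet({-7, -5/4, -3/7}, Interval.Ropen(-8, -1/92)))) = Union(ProductSet({-7, 13/2}, {-8, -9/47, -3/43}), ProductSet({-7, -5/4, -3/7}, Interval(-8, -1/92)))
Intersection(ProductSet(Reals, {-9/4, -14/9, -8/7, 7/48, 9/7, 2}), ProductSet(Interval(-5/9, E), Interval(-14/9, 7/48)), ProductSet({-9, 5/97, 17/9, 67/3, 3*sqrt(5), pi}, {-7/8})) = EmptySet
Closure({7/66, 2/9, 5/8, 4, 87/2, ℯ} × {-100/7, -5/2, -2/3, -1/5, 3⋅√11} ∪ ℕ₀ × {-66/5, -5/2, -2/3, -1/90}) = (ℕ₀ × {-66/5, -5/2, -2/3, -1/90}) ∪ ({7/66, 2/9, 5/8, 4, 87/2, ℯ} × {-100/7, -5/2, -2/3, -1/5, 3⋅√11})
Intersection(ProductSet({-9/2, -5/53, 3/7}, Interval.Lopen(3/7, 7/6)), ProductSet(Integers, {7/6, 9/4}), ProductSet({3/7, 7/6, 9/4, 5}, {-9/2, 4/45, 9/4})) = EmptySet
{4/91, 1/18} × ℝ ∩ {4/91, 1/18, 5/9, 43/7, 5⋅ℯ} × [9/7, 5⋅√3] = {4/91, 1/18} × [9/7, 5⋅√3]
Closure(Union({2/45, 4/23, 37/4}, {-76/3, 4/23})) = {-76/3, 2/45, 4/23, 37/4}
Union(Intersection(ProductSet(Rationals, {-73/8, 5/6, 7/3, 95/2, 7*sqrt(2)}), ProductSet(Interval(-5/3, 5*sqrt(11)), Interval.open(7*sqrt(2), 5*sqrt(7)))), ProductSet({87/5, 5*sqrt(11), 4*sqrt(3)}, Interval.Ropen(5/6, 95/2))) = ProductSet({87/5, 5*sqrt(11), 4*sqrt(3)}, Interval.Ropen(5/6, 95/2))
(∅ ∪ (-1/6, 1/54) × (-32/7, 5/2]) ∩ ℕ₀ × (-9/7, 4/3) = {0} × (-9/7, 4/3)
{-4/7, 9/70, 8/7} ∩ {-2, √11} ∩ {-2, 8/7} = ∅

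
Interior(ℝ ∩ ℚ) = ∅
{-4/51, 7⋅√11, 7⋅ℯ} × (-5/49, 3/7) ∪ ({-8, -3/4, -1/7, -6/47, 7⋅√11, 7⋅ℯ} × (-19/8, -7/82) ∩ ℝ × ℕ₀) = {-4/51, 7⋅√11, 7⋅ℯ} × (-5/49, 3/7)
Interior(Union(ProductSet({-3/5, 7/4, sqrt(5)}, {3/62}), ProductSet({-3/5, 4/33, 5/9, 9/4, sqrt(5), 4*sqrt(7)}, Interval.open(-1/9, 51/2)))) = EmptySet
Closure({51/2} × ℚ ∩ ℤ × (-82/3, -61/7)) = ∅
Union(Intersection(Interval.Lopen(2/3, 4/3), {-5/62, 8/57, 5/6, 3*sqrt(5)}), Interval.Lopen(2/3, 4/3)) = Interval.Lopen(2/3, 4/3)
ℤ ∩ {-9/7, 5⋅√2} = ∅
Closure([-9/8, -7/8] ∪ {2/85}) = [-9/8, -7/8] ∪ {2/85}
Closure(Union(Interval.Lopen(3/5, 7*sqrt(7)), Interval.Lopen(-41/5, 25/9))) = Interval(-41/5, 7*sqrt(7))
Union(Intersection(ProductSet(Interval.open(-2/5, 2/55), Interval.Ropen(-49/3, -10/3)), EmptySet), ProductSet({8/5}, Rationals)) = ProductSet({8/5}, Rationals)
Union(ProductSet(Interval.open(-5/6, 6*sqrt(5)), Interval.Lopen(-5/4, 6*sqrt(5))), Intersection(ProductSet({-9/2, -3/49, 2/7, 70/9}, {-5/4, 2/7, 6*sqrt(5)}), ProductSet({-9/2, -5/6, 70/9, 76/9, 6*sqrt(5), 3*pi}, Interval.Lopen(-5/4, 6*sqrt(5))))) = Union(ProductSet({-9/2, 70/9}, {2/7, 6*sqrt(5)}), ProductSet(Interval.open(-5/6, 6*sqrt(5)), Interval.Lopen(-5/4, 6*sqrt(5))))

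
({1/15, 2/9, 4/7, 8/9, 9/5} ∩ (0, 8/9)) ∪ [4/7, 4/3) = {1/15, 2/9} ∪ [4/7, 4/3)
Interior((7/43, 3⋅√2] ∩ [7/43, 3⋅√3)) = (7/43, 3⋅√2)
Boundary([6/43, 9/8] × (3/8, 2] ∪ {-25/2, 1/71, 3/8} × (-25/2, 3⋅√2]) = ({6/43, 9/8} × [3/8, 2]) ∪ ([6/43, 9/8] × {3/8, 2}) ∪ ({-25/2, 1/71} × [-25/2, 3⋅√2]) ∪ ({-25/2, 1/71, 3/8} × ([-25/2, 3/8] ∪ [2, 3⋅√2]))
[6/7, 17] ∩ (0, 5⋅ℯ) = [6/7, 5⋅ℯ)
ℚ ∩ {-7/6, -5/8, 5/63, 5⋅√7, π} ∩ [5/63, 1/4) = {5/63}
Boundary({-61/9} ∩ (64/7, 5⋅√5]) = ∅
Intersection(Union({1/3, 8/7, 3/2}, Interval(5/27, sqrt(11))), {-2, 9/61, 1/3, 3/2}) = {1/3, 3/2}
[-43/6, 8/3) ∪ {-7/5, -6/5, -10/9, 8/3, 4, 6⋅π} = [-43/6, 8/3] ∪ {4, 6⋅π}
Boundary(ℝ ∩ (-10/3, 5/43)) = {-10/3, 5/43}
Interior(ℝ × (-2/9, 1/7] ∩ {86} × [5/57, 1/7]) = ∅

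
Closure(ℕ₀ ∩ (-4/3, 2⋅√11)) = {0, 1, …, 6}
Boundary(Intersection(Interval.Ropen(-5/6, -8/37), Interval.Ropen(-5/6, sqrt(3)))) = {-5/6, -8/37}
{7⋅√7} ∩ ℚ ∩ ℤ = ∅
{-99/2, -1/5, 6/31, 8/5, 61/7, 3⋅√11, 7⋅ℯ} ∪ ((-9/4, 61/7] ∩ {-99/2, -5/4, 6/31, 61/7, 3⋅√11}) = {-99/2, -5/4, -1/5, 6/31, 8/5, 61/7, 3⋅√11, 7⋅ℯ}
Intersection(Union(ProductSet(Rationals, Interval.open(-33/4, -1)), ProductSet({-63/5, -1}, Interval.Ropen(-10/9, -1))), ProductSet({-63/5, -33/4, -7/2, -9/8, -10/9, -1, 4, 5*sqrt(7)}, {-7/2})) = ProductSet({-63/5, -33/4, -7/2, -9/8, -10/9, -1, 4}, {-7/2})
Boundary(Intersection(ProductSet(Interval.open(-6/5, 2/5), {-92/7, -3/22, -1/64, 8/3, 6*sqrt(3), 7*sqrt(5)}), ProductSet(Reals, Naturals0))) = EmptySet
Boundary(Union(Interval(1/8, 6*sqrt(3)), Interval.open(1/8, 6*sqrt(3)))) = {1/8, 6*sqrt(3)}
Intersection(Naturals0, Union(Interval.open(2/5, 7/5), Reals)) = Naturals0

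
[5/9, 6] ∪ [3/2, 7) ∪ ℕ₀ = ℕ₀ ∪ [5/9, 7]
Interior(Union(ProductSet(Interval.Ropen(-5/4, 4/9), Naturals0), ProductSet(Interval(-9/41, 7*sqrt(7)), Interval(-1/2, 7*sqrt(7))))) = Union(ProductSet(Interval.open(-9/41, 4/9), Union(Complement(Naturals0, Union(Complement(Naturals0, Interval.open(-1/2, 7*sqrt(7))), {-1/2, 7*sqrt(7)})), Complement(Naturals0, Union(Complement(Naturals0, Interval.open(-1/2, 7*sqrt(7))), Interval(-1/2, 7*sqrt(7)))), Complement(Range(0, 19, 1), Union(Complement(Naturals0, Interval.open(-1/2, 7*sqrt(7))), {-1/2, 7*sqrt(7)})))), ProductSet(Interval.open(-9/41, 7*sqrt(7)), Complement(Interval.open(-1/2, 7*sqrt(7)), Complement(Naturals0, Interval.open(-1/2, 7*sqrt(7))))), ProductSet(Interval.open(4/9, 7*sqrt(7)), Union(Complement(Interval.open(-1/2, 7*sqrt(7)), Naturals0), Interval.open(-1/2, 7*sqrt(7)))))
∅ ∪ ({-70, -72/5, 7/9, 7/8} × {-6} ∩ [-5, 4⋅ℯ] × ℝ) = {7/9, 7/8} × {-6}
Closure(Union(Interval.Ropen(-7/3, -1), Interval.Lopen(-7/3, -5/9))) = Interval(-7/3, -5/9)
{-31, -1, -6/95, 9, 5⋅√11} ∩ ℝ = {-31, -1, -6/95, 9, 5⋅√11}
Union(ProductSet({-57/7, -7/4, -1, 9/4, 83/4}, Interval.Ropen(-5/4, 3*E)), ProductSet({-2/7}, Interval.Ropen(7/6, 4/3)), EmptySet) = Union(ProductSet({-2/7}, Interval.Ropen(7/6, 4/3)), ProductSet({-57/7, -7/4, -1, 9/4, 83/4}, Interval.Ropen(-5/4, 3*E)))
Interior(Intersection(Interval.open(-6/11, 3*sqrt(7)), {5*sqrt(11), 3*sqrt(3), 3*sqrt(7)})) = EmptySet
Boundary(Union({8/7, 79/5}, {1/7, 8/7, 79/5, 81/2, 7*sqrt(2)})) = {1/7, 8/7, 79/5, 81/2, 7*sqrt(2)}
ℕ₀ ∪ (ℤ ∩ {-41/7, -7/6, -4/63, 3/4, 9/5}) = ℕ₀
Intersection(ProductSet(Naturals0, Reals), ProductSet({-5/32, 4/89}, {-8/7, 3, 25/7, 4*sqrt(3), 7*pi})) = EmptySet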